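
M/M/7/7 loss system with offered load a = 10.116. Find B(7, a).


B(c,a) = (a^c/c!) / Σ_{k=0}^{c} a^k/k!
a^7/7! = 2150.954424
Σ terms (k=0..7): 1.00000 + 10.11600 + 51.16673 + 172.53421 + 436.33901 + 882.80108 + 1488.40263 + 2150.95442 = 5193.314077
B = 2150.954424/5193.314077 = 0.414178

Final: 0.414178


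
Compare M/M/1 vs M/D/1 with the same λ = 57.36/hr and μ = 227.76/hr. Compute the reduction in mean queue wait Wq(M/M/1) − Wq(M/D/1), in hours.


ρ = 57.36/227.76 = 0.2518
Wq(M/M/1) = ρ/(μ−λ) = 0.2518/170.40 = 0.001478 hr
Wq(M/D/1) = ρ/(2(μ−λ)) = 0.0007390 hr
Savings = 0.001478 − 0.0007390 = 0.0007390 hr

Final: 0.0007390 hr


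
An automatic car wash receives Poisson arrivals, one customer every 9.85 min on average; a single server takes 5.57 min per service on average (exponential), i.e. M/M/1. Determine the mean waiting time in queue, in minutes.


λ = 60/9.85 = 6.0914 /hr
μ = 60/5.57 = 10.7720 /hr
ρ = λ/μ = 6.0914/10.7720 = 0.5655
Wq = ρ/(μ−λ) = 0.5655/(10.7720−6.0914) = 0.12081 hr
In minutes: 0.12081·60 = 7.249 min

Final: 7.249 min


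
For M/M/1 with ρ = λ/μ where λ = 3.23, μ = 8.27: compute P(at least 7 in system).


ρ = 3.23/8.27 = 0.3906
P(N ≥ n) = ρ^n = 0.3906^7 = 0.001386

Final: 0.001386


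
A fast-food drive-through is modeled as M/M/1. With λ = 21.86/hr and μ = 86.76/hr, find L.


ρ = λ/μ = 21.86/86.76 = 0.2520
L = ρ/(1−ρ) = 0.2520/(1 − 0.2520) = 0.2520/0.7480 = 0.3368

Final: 0.3368


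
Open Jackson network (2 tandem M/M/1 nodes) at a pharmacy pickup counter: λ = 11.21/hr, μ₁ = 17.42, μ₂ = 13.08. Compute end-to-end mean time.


Each node sees arrival rate λ = 11.21/hr (tandem ⇒ throughput preserved).
W₁ = 1/(μ₁−λ) = 1/(17.42−11.21) = 0.16103 hr
W₂ = 1/(μ₂−λ) = 1/(13.08−11.21) = 0.53476 hr
W_total = W₁ + W₂ = 0.16103 + 0.53476 = 0.69579 hr

Final: 0.69579 hr


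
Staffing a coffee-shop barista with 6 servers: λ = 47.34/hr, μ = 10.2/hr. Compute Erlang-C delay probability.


a = λ/μ = 4.6412; ρ = a/6 = 0.7735
P₀ = 0.007596 (from M/M/c formula)
C(c,a) = [a^c/(c!(1−ρ))]·P₀ = [9994.67073/(720·0.2265)]·0.007596
= 61.29488·0.007596 = 0.465599

Final: 0.465599


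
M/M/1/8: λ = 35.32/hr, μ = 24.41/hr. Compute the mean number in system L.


ρ = 35.32/24.41 = 1.4469
L = ρ[1 − (K+1)ρ^K + Kρ^(K+1)] / [(1−ρ)(1−ρ^(K+1))]
Numerator: 1.4469·(1 − 9·19.214245 + 8·27.802013) = 73.053361
Denominator: (-0.4469)·(-26.802013) = 11.979105
L = 73.053361/11.979105 = 6.0984

Final: 6.0984


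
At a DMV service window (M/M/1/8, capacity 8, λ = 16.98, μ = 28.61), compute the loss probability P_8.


ρ = λ/μ = 16.98/28.61 = 0.5935
P_K = (1−ρ)ρ^K/(1−ρ^(K+1)) = (0.4065·0.015394)/(1 − 0.009136)
= 0.006258/0.990864 = 0.006315

Final: 0.006315


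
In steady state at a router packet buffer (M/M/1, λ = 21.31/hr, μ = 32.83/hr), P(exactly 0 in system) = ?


ρ = 21.31/32.83 = 0.6491
P_n = (1−ρ)·ρ^n = (1 − 0.6491)·0.6491^0 = 0.3509·1.000000 = 0.350899

Final: 0.350899


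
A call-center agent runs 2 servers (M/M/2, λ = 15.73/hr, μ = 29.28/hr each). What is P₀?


a = λ/μ = 15.73/29.28 = 0.5372; ρ = a/c = 0.2686
Σ_{k=0}^{1} a^k/k! (terms k=0..1) = 1.00000 + 0.53723 = 1.53723
Tail: a^2/(2!(1−ρ)) = 0.28861/(2·0.7314) = 0.19731
P₀ = 1/(1.53723 + 0.19731) = 1/1.73453 = 0.576524

Final: 0.576524


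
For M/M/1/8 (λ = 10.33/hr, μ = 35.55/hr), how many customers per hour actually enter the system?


ρ = 0.2906; P_K = (1−ρ)ρ^8/(1−ρ^9) = 0.00003606
λ_eff = λ(1 − P_K) = 10.33·(1 − 0.00003606) = 10.33·0.999964 = 10.3296 /hr

Final: 10.3296 /hr


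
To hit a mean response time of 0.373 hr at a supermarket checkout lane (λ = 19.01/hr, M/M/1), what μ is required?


W = 1/(μ−λ) ⇒ μ − λ = 1/W = 1/0.373 = 2.6810
μ = λ + 1/W = 19.01 + 2.6810 = 21.6910 per hr

Final: 21.6910 /hr


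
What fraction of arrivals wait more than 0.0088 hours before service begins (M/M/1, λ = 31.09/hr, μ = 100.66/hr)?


ρ = 31.09/100.66 = 0.3089
P(Wq > t) = ρ·e^{−(μ−λ)t} = 0.3089·e^{−0.6122}
= 0.3089·0.542148 = 0.167449

Final: 0.167449


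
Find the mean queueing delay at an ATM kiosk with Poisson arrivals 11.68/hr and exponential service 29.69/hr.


ρ = 11.68/29.69 = 0.3934
Wq = ρ/(μ−λ) = 0.3934/(29.69 − 11.68) = 0.3934/18.01 = 0.02184 hr

Final: 0.02184 hr


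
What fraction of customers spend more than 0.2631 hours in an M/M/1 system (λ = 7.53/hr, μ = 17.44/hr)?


W ~ Exponential(μ−λ) for M/M/1.
μ − λ = 17.44 − 7.53 = 9.9100
P(W > t) = e^{−(μ−λ)t} = e^{−2.6073} = 0.073732

Final: 0.073732


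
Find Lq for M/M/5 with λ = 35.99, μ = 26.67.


a = λ/μ = 1.3495; ρ = a/5 = 0.2699
P₀ = 0.259149
Lq = P₀·a^c·ρ / (c!·(1−ρ)²) = 0.259149·4.47501·0.2699/(120·0.53306)
= 0.004893

Final: 0.004893


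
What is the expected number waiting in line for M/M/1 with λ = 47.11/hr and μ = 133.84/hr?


ρ = 47.11/133.84 = 0.3520
Lq = ρ²/(1−ρ) = 0.1239/0.6480 = 0.1912

Final: 0.1912


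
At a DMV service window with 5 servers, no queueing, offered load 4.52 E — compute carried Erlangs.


B(5,4.52) = 0.244741 (Erlang-B)
Carried load = a(1 − B) = 4.52·(1 − 0.244741) = 4.52·0.755259 = 3.4138 E

Final: 3.4138 Erlangs


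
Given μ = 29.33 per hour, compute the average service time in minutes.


Mean service time = 1/μ = 1/29.33 hour = 0.03409 hour
In minutes: 0.03409 × 60 = 2.0457 min

Final: 2.0457 min


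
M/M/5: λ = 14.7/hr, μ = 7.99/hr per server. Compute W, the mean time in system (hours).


a = 1.8398; ρ = 0.3680; P₀ = 0.158091
Lq = P₀·a^c·ρ/(c!(1−ρ)²) = 0.02558
Wq = Lq/λ = 0.02558/14.7 = 0.001740 hr
W = Wq + 1/μ = 0.001740 + 0.12516 = 0.12690 hr

Final: 0.12690 hr


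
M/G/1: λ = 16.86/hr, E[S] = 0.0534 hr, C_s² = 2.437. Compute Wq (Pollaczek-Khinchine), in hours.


ρ = λ·E[S] = 16.86·0.0534 = 0.9003
E[S²] = E[S]²(1+C_s²) = 0.0534²·(1+2.437) = 0.009801
Wq = λ·E[S²]/(2(1−ρ)) = 16.86·0.009801/(2·0.09968) = 0.82889 hr

Final: 0.82889 hr


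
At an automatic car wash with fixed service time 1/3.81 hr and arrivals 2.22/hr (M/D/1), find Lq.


ρ = 2.22/3.81 = 0.5827
M/D/1: Lq = ρ²/(2(1−ρ)) = 0.3395/(2·0.4173) = 0.40677

Final: 0.40677


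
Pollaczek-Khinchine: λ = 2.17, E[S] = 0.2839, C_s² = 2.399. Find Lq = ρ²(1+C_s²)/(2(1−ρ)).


ρ = λ·E[S] = 2.17·0.2839 = 0.6161
Lq = ρ²(1+C_s²)/(2(1−ρ)) = 0.3795·(1+2.399)/(2·0.3839)
= 0.3795·3.3990/0.7679 = 1.68001

Final: 1.68001


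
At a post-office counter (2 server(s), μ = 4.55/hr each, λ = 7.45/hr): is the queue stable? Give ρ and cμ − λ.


Total capacity cμ = 2·4.55 = 9.10/hr
ρ = λ/(cμ) = 7.45/9.10 = 0.8187
Stable ⇔ ρ < 1: YES
Spare capacity = cμ − λ = 9.10 − 7.45 = 1.65/hr

Final: ρ = 0.8187; stable; margin = 1.65/hr


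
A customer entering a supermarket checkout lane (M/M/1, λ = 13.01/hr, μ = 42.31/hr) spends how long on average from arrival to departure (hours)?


W = 1/(μ−λ) = 1/(42.31 − 13.01) = 1/29.30 = 0.03413 hr

Final: 0.03413 hr


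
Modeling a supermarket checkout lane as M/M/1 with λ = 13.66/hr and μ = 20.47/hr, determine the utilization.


ρ = λ/μ = 13.66/20.47 = 0.6673

Final: 0.6673


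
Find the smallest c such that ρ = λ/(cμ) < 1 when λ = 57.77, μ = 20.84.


Stability requires cμ > λ ⇔ c > λ/μ.
λ/μ = 57.77/20.84 = 2.7721
Minimum integer c = ⌊2.7721⌋ + 1 = 3
Check: 3·20.84 = 62.52 > 57.77, while 2·20.84 = 41.68 ≤ 57.77

Final: 3 servers


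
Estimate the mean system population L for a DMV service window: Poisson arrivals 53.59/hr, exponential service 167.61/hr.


ρ = λ/μ = 53.59/167.61 = 0.3197
L = ρ/(1−ρ) = 0.3197/(1 − 0.3197) = 0.3197/0.6803 = 0.4700

Final: 0.4700


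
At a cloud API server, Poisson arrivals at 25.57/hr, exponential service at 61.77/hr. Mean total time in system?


W = 1/(μ−λ) = 1/(61.77 − 25.57) = 1/36.20 = 0.02762 hr

Final: 0.02762 hr


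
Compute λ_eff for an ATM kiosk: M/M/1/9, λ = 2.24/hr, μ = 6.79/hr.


ρ = 0.3299; P_K = (1−ρ)ρ^9/(1−ρ^10) = 0.00003101
λ_eff = λ(1 − P_K) = 2.24·(1 − 0.00003101) = 2.24·0.999969 = 2.2399 /hr

Final: 2.2399 /hr


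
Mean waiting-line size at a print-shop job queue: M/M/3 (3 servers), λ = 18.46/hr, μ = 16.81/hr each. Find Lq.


a = λ/μ = 1.0982; ρ = a/3 = 0.3661
P₀ = 0.327945
Lq = P₀·a^c·ρ / (c!·(1−ρ)²) = 0.327945·1.32432·0.3661/(6·0.40189)
= 0.06593

Final: 0.06593


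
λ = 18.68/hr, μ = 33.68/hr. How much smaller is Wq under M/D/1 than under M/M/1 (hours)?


ρ = 18.68/33.68 = 0.5546
Wq(M/M/1) = ρ/(μ−λ) = 0.5546/15.00 = 0.03698 hr
Wq(M/D/1) = ρ/(2(μ−λ)) = 0.01849 hr
Savings = 0.03698 − 0.01849 = 0.01849 hr

Final: 0.01849 hr


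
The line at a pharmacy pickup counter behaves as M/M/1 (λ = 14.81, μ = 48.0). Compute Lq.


ρ = 14.81/48.0 = 0.3085
Lq = ρ²/(1−ρ) = 0.09520/0.6915 = 0.1377

Final: 0.1377


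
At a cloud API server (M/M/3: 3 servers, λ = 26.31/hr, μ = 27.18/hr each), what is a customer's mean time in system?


a = 0.9680; ρ = 0.3227; P₀ = 0.375986
Lq = P₀·a^c·ρ/(c!(1−ρ)²) = 0.03997
Wq = Lq/λ = 0.03997/26.31 = 0.001519 hr
W = Wq + 1/μ = 0.001519 + 0.03679 = 0.03831 hr

Final: 0.03831 hr


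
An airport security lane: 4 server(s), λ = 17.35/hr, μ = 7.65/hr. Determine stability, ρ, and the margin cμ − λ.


Total capacity cμ = 4·7.65 = 30.60/hr
ρ = λ/(cμ) = 17.35/30.60 = 0.5670
Stable ⇔ ρ < 1: YES
Spare capacity = cμ − λ = 30.60 − 17.35 = 13.25/hr

Final: ρ = 0.5670; stable; margin = 13.25/hr


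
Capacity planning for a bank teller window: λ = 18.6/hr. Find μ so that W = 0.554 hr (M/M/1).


W = 1/(μ−λ) ⇒ μ − λ = 1/W = 1/0.554 = 1.8051
μ = λ + 1/W = 18.6 + 1.8051 = 20.4051 per hr

Final: 20.4051 /hr


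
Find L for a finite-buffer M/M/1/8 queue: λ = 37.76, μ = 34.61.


ρ = 37.76/34.61 = 1.0910
L = ρ[1 − (K+1)ρ^K + Kρ^(K+1)] / [(1−ρ)(1−ρ^(K+1))]
Numerator: 1.0910·(1 − 9·2.007442 + 8·2.190148) = 0.495542
Denominator: (-0.09101)·(-1.190148) = 0.108320
L = 0.495542/0.108320 = 4.5748

Final: 4.5748


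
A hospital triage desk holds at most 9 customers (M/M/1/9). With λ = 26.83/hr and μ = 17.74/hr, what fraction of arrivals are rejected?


ρ = λ/μ = 26.83/17.74 = 1.5124
P_K = (1−ρ)ρ^K/(1−ρ^(K+1)) = (-0.5124·41.400303)/(1 − 62.613874)
= -21.213571/-61.613874 = 0.344299

Final: 0.344299


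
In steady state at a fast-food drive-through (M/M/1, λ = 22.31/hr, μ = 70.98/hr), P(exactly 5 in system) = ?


ρ = 22.31/70.98 = 0.3143
P_n = (1−ρ)·ρ^n = (1 − 0.3143)·0.3143^5 = 0.6857·0.003068 = 0.002104

Final: 0.002104


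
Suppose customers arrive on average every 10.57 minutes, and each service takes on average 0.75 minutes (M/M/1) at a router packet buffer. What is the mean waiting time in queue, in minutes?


λ = 60/10.57 = 5.6764 /hr
μ = 60/0.75 = 80.0000 /hr
ρ = λ/μ = 5.6764/80.0000 = 0.07096
Wq = ρ/(μ−λ) = 0.07096/(80.0000−5.6764) = 0.0009547 hr
In minutes: 0.0009547·60 = 0.05728 min

Final: 0.05728 min


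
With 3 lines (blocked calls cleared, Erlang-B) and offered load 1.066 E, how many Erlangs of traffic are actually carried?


B(3,1.066) = 0.071187 (Erlang-B)
Carried load = a(1 − B) = 1.066·(1 − 0.071187) = 1.066·0.928813 = 0.9901 E

Final: 0.9901 Erlangs


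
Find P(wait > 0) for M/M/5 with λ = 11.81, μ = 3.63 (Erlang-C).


a = λ/μ = 3.2534; ρ = a/5 = 0.6507
P₀ = 0.034904 (from M/M/c formula)
C(c,a) = [a^c/(c!(1−ρ))]·P₀ = [364.51580/(120·0.3493)]·0.034904
= 8.69606·0.034904 = 0.303529

Final: 0.303529


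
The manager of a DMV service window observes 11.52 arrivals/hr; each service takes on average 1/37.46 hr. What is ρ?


ρ = λ/μ = 11.52/37.46 = 0.3075

Final: 0.3075


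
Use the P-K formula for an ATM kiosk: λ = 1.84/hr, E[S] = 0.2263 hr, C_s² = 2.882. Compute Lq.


ρ = λ·E[S] = 1.84·0.2263 = 0.4164
Lq = ρ²(1+C_s²)/(2(1−ρ)) = 0.1734·(1+2.882)/(2·0.5836)
= 0.1734·3.8820/1.1672 = 0.57665

Final: 0.57665


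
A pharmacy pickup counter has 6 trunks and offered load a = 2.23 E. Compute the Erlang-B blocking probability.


B(c,a) = (a^c/c!) / Σ_{k=0}^{c} a^k/k!
a^6/6! = 0.170803
Σ terms (k=0..6): 1.00000 + 2.23000 + 2.48645 + 1.84826 + 1.03041 + 0.45956 + 0.17080 = 9.225481
B = 0.170803/9.225481 = 0.018514

Final: 0.018514


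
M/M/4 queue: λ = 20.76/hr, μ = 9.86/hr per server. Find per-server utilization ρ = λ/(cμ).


ρ = λ/(cμ) = 20.76/(4·9.86) = 20.76/39.44 = 0.5264

Final: 0.5264


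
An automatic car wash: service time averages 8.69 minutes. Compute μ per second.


μ = 1/(service time) in consistent units.
1 second = 0.0166667 min, so μ = 0.0166667/8.69 = 0.001918 per second

Final: 0.001918 /sec


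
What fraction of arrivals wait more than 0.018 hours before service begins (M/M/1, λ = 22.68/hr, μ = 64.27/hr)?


ρ = 22.68/64.27 = 0.3529
P(Wq > t) = ρ·e^{−(μ−λ)t} = 0.3529·e^{−0.7486}
= 0.3529·0.473019 = 0.166922

Final: 0.166922


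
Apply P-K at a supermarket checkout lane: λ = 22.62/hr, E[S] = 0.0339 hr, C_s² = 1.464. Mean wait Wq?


ρ = λ·E[S] = 22.62·0.0339 = 0.7668
E[S²] = E[S]²(1+C_s²) = 0.0339²·(1+1.464) = 0.002832
Wq = λ·E[S²]/(2(1−ρ)) = 22.62·0.002832/(2·0.2332) = 0.13734 hr

Final: 0.13734 hr


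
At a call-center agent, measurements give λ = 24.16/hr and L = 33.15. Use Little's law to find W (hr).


W = L/λ = 33.15/24.16 = 1.3721 hr

Final: 1.3721 hr


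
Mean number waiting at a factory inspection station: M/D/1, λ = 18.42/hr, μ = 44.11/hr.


ρ = 18.42/44.11 = 0.4176
M/D/1: Lq = ρ²/(2(1−ρ)) = 0.1744/(2·0.5824) = 0.14971

Final: 0.14971


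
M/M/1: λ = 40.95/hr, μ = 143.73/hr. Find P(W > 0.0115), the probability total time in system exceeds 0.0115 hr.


W ~ Exponential(μ−λ) for M/M/1.
μ − λ = 143.73 − 40.95 = 102.7800
P(W > t) = e^{−(μ−λ)t} = e^{−1.1820} = 0.306674

Final: 0.306674


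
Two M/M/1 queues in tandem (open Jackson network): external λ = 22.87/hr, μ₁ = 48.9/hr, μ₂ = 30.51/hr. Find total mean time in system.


Each node sees arrival rate λ = 22.87/hr (tandem ⇒ throughput preserved).
W₁ = 1/(μ₁−λ) = 1/(48.9−22.87) = 0.03842 hr
W₂ = 1/(μ₂−λ) = 1/(30.51−22.87) = 0.13089 hr
W_total = W₁ + W₂ = 0.03842 + 0.13089 = 0.16931 hr

Final: 0.16931 hr


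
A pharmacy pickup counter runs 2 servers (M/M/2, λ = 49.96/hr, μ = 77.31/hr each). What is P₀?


a = λ/μ = 49.96/77.31 = 0.6462; ρ = a/c = 0.3231
Σ_{k=0}^{1} a^k/k! (terms k=0..1) = 1.00000 + 0.64623 = 1.64623
Tail: a^2/(2!(1−ρ)) = 0.41761/(2·0.6769) = 0.30848
P₀ = 1/(1.64623 + 0.30848) = 1/1.95471 = 0.511585

Final: 0.511585


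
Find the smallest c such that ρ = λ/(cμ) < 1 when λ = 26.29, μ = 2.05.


Stability requires cμ > λ ⇔ c > λ/μ.
λ/μ = 26.29/2.05 = 12.8244
Minimum integer c = ⌊12.8244⌋ + 1 = 13
Check: 13·2.05 = 26.65 > 26.29, while 12·2.05 = 24.60 ≤ 26.29

Final: 13 servers


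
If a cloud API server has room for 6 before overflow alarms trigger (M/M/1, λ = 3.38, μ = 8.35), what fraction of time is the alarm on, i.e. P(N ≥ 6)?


ρ = 3.38/8.35 = 0.4048
P(N ≥ n) = ρ^n = 0.4048^6 = 0.004399

Final: 0.004399


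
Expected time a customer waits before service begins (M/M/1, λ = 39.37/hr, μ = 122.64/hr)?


ρ = 39.37/122.64 = 0.3210
Wq = ρ/(μ−λ) = 0.3210/(122.64 − 39.37) = 0.3210/83.27 = 0.003855 hr

Final: 0.003855 hr


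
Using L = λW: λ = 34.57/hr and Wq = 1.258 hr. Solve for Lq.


Lq = λWq = 34.57·1.258 = 43.4891

Final: 43.4891


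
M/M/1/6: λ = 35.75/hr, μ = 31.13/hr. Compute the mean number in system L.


ρ = 35.75/31.13 = 1.1484
L = ρ[1 − (K+1)ρ^K + Kρ^(K+1)] / [(1−ρ)(1−ρ^(K+1))]
Numerator: 1.1484·(1 − 7·2.293937 + 6·2.634380) = 0.859838
Denominator: (-0.1484)·(-1.634380) = 0.242558
L = 0.859838/0.242558 = 3.5449

Final: 3.5449


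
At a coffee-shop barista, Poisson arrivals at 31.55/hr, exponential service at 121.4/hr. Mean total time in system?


W = 1/(μ−λ) = 1/(121.4 − 31.55) = 1/89.85 = 0.01113 hr

Final: 0.01113 hr


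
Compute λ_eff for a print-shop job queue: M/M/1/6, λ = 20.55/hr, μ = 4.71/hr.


ρ = 4.3631; P_K = (1−ρ)ρ^6/(1−ρ^7) = 0.770829
λ_eff = λ(1 − P_K) = 20.55·(1 − 0.770829) = 20.55·0.229171 = 4.7095 /hr

Final: 4.7095 /hr


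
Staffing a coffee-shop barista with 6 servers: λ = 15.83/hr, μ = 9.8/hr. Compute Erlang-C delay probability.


a = λ/μ = 1.6153; ρ = a/6 = 0.2692
P₀ = 0.198751 (from M/M/c formula)
C(c,a) = [a^c/(c!(1−ρ))]·P₀ = [17.76352/(720·0.7308)]·0.198751
= 0.03376·0.198751 = 0.006710

Final: 0.006710


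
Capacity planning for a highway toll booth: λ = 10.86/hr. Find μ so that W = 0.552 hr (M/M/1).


W = 1/(μ−λ) ⇒ μ − λ = 1/W = 1/0.552 = 1.8116
μ = λ + 1/W = 10.86 + 1.8116 = 12.6716 per hr

Final: 12.6716 /hr


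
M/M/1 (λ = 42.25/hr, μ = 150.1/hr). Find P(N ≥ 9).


ρ = 42.25/150.1 = 0.2815
P(N ≥ n) = ρ^n = 0.2815^9 = 0.00001109

Final: 0.00001109


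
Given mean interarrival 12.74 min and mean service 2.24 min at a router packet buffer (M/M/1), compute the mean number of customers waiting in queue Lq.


λ = 60/12.74 = 4.7096 /hr
μ = 60/2.24 = 26.7857 /hr
ρ = λ/μ = 4.7096/26.7857 = 0.1758
Lq = ρ²/(1−ρ) = 0.03091/0.8242 = 0.03751

Final: 0.03751


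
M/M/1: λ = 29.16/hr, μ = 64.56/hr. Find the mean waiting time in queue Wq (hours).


ρ = 29.16/64.56 = 0.4517
Wq = ρ/(μ−λ) = 0.4517/(64.56 − 29.16) = 0.4517/35.40 = 0.01276 hr

Final: 0.01276 hr


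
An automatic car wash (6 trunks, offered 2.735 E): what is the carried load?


B(6,2.735) = 0.038567 (Erlang-B)
Carried load = a(1 − B) = 2.735·(1 − 0.038567) = 2.735·0.961433 = 2.6295 E

Final: 2.6295 Erlangs


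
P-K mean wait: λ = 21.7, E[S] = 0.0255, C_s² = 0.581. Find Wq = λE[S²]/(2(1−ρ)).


ρ = λ·E[S] = 21.7·0.0255 = 0.5533
E[S²] = E[S]²(1+C_s²) = 0.0255²·(1+0.581) = 0.001028
Wq = λ·E[S²]/(2(1−ρ)) = 21.7·0.001028/(2·0.4467) = 0.02497 hr

Final: 0.02497 hr


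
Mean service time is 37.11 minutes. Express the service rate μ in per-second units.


μ = 1/(service time) in consistent units.
1 second = 0.0166667 min, so μ = 0.0166667/37.11 = 0.0004491 per second

Final: 0.0004491 /sec


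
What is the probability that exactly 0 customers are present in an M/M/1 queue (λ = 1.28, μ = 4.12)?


ρ = 1.28/4.12 = 0.3107
P_n = (1−ρ)·ρ^n = (1 − 0.3107)·0.3107^0 = 0.6893·1.000000 = 0.689320

Final: 0.689320


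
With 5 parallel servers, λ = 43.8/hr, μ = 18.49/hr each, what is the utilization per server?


ρ = λ/(cμ) = 43.8/(5·18.49) = 43.8/92.45 = 0.4738

Final: 0.4738


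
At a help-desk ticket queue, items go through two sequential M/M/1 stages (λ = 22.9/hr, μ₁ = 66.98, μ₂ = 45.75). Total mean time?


Each node sees arrival rate λ = 22.9/hr (tandem ⇒ throughput preserved).
W₁ = 1/(μ₁−λ) = 1/(66.98−22.9) = 0.02269 hr
W₂ = 1/(μ₂−λ) = 1/(45.75−22.9) = 0.04376 hr
W_total = W₁ + W₂ = 0.02269 + 0.04376 = 0.06645 hr

Final: 0.06645 hr


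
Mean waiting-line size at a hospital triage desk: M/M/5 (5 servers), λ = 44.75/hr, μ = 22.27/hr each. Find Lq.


a = λ/μ = 2.0094; ρ = a/5 = 0.4019
P₀ = 0.133042
Lq = P₀·a^c·ρ / (c!·(1−ρ)²) = 0.133042·32.76153·0.4019/(120·0.35774)
= 0.04080

Final: 0.04080


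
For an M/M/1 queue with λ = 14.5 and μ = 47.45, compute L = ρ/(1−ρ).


ρ = λ/μ = 14.5/47.45 = 0.3056
L = ρ/(1−ρ) = 0.3056/(1 − 0.3056) = 0.3056/0.6944 = 0.4401

Final: 0.4401


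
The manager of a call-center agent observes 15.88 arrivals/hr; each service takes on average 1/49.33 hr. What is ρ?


ρ = λ/μ = 15.88/49.33 = 0.3219

Final: 0.3219


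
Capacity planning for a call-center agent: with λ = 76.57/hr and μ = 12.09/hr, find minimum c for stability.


Stability requires cμ > λ ⇔ c > λ/μ.
λ/μ = 76.57/12.09 = 6.3333
Minimum integer c = ⌊6.3333⌋ + 1 = 7
Check: 7·12.09 = 84.63 > 76.57, while 6·12.09 = 72.54 ≤ 76.57

Final: 7 servers


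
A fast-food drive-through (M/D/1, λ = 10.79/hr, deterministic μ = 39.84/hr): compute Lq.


ρ = 10.79/39.84 = 0.2708
M/D/1: Lq = ρ²/(2(1−ρ)) = 0.07335/(2·0.7292) = 0.05030

Final: 0.05030


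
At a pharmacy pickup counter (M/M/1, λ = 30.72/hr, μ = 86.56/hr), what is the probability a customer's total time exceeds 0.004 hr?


W ~ Exponential(μ−λ) for M/M/1.
μ − λ = 86.56 − 30.72 = 55.8400
P(W > t) = e^{−(μ−λ)t} = e^{−0.2234} = 0.799827

Final: 0.799827


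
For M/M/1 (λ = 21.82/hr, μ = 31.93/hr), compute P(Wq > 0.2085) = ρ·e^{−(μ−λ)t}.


ρ = 21.82/31.93 = 0.6834
P(Wq > t) = ρ·e^{−(μ−λ)t} = 0.6834·e^{−2.1079}
= 0.6834·0.121489 = 0.083022

Final: 0.083022


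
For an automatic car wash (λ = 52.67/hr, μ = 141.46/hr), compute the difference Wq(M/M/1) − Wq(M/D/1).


ρ = 52.67/141.46 = 0.3723
Wq(M/M/1) = ρ/(μ−λ) = 0.3723/88.79 = 0.004193 hr
Wq(M/D/1) = ρ/(2(μ−λ)) = 0.002097 hr
Savings = 0.004193 − 0.002097 = 0.002097 hr

Final: 0.002097 hr


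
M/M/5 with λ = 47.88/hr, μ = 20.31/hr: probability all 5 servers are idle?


a = λ/μ = 47.88/20.31 = 2.3575; ρ = a/c = 0.4715
Σ_{k=0}^{4} a^k/k! (terms k=0..4) = 1.00000 + 2.35746 + 2.77881 + 2.18364 + 1.28696 = 9.60687
Tail: a^5/(5!(1−ρ)) = 72.81504/(120·0.5285) = 1.14812
P₀ = 1/(9.60687 + 1.14812) = 1/10.75499 = 0.092980

Final: 0.092980


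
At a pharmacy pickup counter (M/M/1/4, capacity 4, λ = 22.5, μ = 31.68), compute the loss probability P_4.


ρ = λ/μ = 22.5/31.68 = 0.7102
P_K = (1−ρ)ρ^K/(1−ρ^(K+1)) = (0.2898·0.254442)/(1 − 0.180712)
= 0.073730/0.819288 = 0.089993

Final: 0.089993


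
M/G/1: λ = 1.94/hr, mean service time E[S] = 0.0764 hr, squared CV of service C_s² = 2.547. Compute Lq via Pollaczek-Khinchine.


ρ = λ·E[S] = 1.94·0.0764 = 0.1482
Lq = ρ²(1+C_s²)/(2(1−ρ)) = 0.02197·(1+2.547)/(2·0.8518)
= 0.02197·3.5470/1.7036 = 0.04574

Final: 0.04574


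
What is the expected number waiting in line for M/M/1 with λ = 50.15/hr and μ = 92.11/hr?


ρ = 50.15/92.11 = 0.5445
Lq = ρ²/(1−ρ) = 0.2964/0.4555 = 0.6507

Final: 0.6507


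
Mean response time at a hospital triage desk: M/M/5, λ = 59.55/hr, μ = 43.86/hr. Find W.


a = 1.3577; ρ = 0.2715; P₀ = 0.257006
Lq = P₀·a^c·ρ/(c!(1−ρ)²) = 0.005057
Wq = Lq/λ = 0.005057/59.55 = 0.00008491 hr
W = Wq + 1/μ = 0.00008491 + 0.02280 = 0.02288 hr

Final: 0.02288 hr


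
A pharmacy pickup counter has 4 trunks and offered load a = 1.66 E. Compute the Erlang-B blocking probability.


B(c,a) = (a^c/c!) / Σ_{k=0}^{c} a^k/k!
a^4/4! = 0.316389
Σ terms (k=0..4): 1.00000 + 1.66000 + 1.37780 + 0.76238 + 0.31639 = 5.116571
B = 0.316389/5.116571 = 0.061836

Final: 0.061836


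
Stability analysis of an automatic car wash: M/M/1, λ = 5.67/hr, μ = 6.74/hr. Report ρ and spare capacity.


Total capacity cμ = 1·6.74 = 6.74/hr
ρ = λ/(cμ) = 5.67/6.74 = 0.8412
Stable ⇔ ρ < 1: YES
Spare capacity = cμ − λ = 6.74 − 5.67 = 1.07/hr

Final: ρ = 0.8412; stable; margin = 1.07/hr


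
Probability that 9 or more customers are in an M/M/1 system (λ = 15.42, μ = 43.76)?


ρ = 15.42/43.76 = 0.3524
P(N ≥ n) = ρ^n = 0.3524^9 = 0.00008377

Final: 0.00008377


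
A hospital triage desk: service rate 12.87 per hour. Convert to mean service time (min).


Mean service time = 1/μ = 1/12.87 hour = 0.07770 hour
In minutes: 0.07770 × 60 = 4.6620 min

Final: 4.6620 min


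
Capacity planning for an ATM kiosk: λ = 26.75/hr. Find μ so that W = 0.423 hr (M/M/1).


W = 1/(μ−λ) ⇒ μ − λ = 1/W = 1/0.423 = 2.3641
μ = λ + 1/W = 26.75 + 2.3641 = 29.1141 per hr

Final: 29.1141 /hr


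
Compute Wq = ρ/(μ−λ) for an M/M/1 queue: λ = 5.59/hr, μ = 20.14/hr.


ρ = 5.59/20.14 = 0.2776
Wq = ρ/(μ−λ) = 0.2776/(20.14 − 5.59) = 0.2776/14.55 = 0.01908 hr

Final: 0.01908 hr


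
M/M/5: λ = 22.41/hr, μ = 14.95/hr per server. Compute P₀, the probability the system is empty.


a = λ/μ = 22.41/14.95 = 1.4990; ρ = a/c = 0.2998
Σ_{k=0}^{4} a^k/k! (terms k=0..4) = 1.00000 + 1.49900 + 1.12350 + 0.56137 + 0.21037 = 4.39424
Tail: a^5/(5!(1−ρ)) = 7.56839/(120·0.7002) = 0.09007
P₀ = 1/(4.39424 + 0.09007) = 1/4.48431 = 0.223000

Final: 0.223000


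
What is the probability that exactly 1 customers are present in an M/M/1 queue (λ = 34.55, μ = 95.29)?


ρ = 34.55/95.29 = 0.3626
P_n = (1−ρ)·ρ^n = (1 − 0.3626)·0.3626^1 = 0.6374·0.362577 = 0.231115

Final: 0.231115


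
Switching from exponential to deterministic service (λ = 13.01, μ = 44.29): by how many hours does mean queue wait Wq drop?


ρ = 13.01/44.29 = 0.2937
Wq(M/M/1) = ρ/(μ−λ) = 0.2937/31.28 = 0.009391 hr
Wq(M/D/1) = ρ/(2(μ−λ)) = 0.004695 hr
Savings = 0.009391 − 0.004695 = 0.004695 hr

Final: 0.004695 hr


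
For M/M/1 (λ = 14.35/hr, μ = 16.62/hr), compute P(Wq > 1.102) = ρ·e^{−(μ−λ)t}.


ρ = 14.35/16.62 = 0.8634
P(Wq > t) = ρ·e^{−(μ−λ)t} = 0.8634·e^{−2.5015}
= 0.8634·0.081959 = 0.070765

Final: 0.070765


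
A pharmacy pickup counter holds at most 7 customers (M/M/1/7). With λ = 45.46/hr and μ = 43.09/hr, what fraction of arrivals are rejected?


ρ = λ/μ = 45.46/43.09 = 1.0550
P_K = (1−ρ)ρ^K/(1−ρ^(K+1)) = (-0.05500·1.454690)/(1 − 1.534700)
= -0.080010/-0.534700 = 0.149635

Final: 0.149635


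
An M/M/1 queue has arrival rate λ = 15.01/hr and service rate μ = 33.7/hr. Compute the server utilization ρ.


ρ = λ/μ = 15.01/33.7 = 0.4454

Final: 0.4454


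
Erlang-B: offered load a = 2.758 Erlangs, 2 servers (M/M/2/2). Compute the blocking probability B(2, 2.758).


B(c,a) = (a^c/c!) / Σ_{k=0}^{c} a^k/k!
a^2/2! = 3.803282
Σ terms (k=0..2): 1.00000 + 2.75800 + 3.80328 = 7.561282
B = 3.803282/7.561282 = 0.502994

Final: 0.502994


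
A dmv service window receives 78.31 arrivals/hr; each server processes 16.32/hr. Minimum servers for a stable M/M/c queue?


Stability requires cμ > λ ⇔ c > λ/μ.
λ/μ = 78.31/16.32 = 4.7984
Minimum integer c = ⌊4.7984⌋ + 1 = 5
Check: 5·16.32 = 81.60 > 78.31, while 4·16.32 = 65.28 ≤ 78.31

Final: 5 servers


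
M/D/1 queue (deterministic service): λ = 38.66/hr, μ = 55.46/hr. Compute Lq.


ρ = 38.66/55.46 = 0.6971
M/D/1: Lq = ρ²/(2(1−ρ)) = 0.4859/(2·0.3029) = 0.80206

Final: 0.80206


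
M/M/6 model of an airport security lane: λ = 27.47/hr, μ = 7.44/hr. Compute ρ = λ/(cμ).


ρ = λ/(cμ) = 27.47/(6·7.44) = 27.47/44.64 = 0.6154

Final: 0.6154


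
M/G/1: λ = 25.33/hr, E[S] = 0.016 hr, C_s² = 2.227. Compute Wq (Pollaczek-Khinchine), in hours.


ρ = λ·E[S] = 25.33·0.016 = 0.4053
E[S²] = E[S]²(1+C_s²) = 0.016²·(1+2.227) = 0.0008261
Wq = λ·E[S²]/(2(1−ρ)) = 25.33·0.0008261/(2·0.5947) = 0.01759 hr

Final: 0.01759 hr


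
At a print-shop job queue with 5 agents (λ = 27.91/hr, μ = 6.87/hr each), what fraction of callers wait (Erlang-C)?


a = λ/μ = 4.0626; ρ = a/5 = 0.8125
P₀ = 0.011761 (from M/M/c formula)
C(c,a) = [a^c/(c!(1−ρ))]·P₀ = [1106.66327/(120·0.1875)]·0.011761
= 49.18981·0.011761 = 0.578499

Final: 0.578499


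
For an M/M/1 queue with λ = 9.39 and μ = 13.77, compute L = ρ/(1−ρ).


ρ = λ/μ = 9.39/13.77 = 0.6819
L = ρ/(1−ρ) = 0.6819/(1 − 0.6819) = 0.6819/0.3181 = 2.1438

Final: 2.1438


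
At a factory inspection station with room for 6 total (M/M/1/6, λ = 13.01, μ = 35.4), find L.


ρ = 13.01/35.4 = 0.3675
L = ρ[1 − (K+1)ρ^K + Kρ^(K+1)] / [(1−ρ)(1−ρ^(K+1))]
Numerator: 0.3675·(1 − 7·0.002464 + 6·0.0009056) = 0.363172
Denominator: (0.6325)·(0.999094) = 0.631913
L = 0.363172/0.631913 = 0.5747

Final: 0.5747


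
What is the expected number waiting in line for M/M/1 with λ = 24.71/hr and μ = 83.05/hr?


ρ = 24.71/83.05 = 0.2975
Lq = ρ²/(1−ρ) = 0.08853/0.7025 = 0.1260

Final: 0.1260


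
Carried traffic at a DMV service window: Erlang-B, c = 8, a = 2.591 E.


B(8,2.591) = 0.003781 (Erlang-B)
Carried load = a(1 − B) = 2.591·(1 − 0.003781) = 2.591·0.996219 = 2.5812 E

Final: 2.5812 Erlangs


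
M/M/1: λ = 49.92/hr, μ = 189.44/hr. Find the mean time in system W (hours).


W = 1/(μ−λ) = 1/(189.44 − 49.92) = 1/139.52 = 0.007167 hr

Final: 0.007167 hr


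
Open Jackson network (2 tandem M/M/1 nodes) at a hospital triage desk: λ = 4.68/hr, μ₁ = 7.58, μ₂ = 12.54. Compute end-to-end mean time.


Each node sees arrival rate λ = 4.68/hr (tandem ⇒ throughput preserved).
W₁ = 1/(μ₁−λ) = 1/(7.58−4.68) = 0.34483 hr
W₂ = 1/(μ₂−λ) = 1/(12.54−4.68) = 0.12723 hr
W_total = W₁ + W₂ = 0.34483 + 0.12723 = 0.47205 hr

Final: 0.47205 hr


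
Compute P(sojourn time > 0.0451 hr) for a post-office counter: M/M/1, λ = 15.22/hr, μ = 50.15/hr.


W ~ Exponential(μ−λ) for M/M/1.
μ − λ = 50.15 − 15.22 = 34.9300
P(W > t) = e^{−(μ−λ)t} = e^{−1.5753} = 0.206937

Final: 0.206937


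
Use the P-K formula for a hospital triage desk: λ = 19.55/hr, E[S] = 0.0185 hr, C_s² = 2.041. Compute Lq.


ρ = λ·E[S] = 19.55·0.0185 = 0.3617
Lq = ρ²(1+C_s²)/(2(1−ρ)) = 0.1308·(1+2.041)/(2·0.6383)
= 0.1308·3.0410/1.2767 = 0.31159

Final: 0.31159


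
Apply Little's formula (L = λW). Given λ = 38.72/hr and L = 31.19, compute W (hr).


W = L/λ = 31.19/38.72 = 0.8055 hr

Final: 0.8055 hr


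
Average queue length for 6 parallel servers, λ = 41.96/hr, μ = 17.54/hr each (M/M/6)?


a = λ/μ = 2.3922; ρ = a/6 = 0.3987
P₀ = 0.091026
Lq = P₀·a^c·ρ / (c!·(1−ρ)²) = 0.091026·187.42838·0.3987/(720·0.36155)
= 0.02613

Final: 0.02613


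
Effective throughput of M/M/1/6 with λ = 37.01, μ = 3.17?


ρ = 11.6751; P_K = (1−ρ)ρ^6/(1−ρ^7) = 0.914348
λ_eff = λ(1 − P_K) = 37.01·(1 − 0.914348) = 37.01·0.085652 = 3.1700 /hr

Final: 3.1700 /hr


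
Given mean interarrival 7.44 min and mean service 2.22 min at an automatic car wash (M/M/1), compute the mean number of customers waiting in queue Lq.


λ = 60/7.44 = 8.0645 /hr
μ = 60/2.22 = 27.0270 /hr
ρ = λ/μ = 8.0645/27.0270 = 0.2984
Lq = ρ²/(1−ρ) = 0.08903/0.7016 = 0.1269

Final: 0.1269


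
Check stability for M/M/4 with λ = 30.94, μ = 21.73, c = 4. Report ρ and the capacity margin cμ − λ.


Total capacity cμ = 4·21.73 = 86.92/hr
ρ = λ/(cμ) = 30.94/86.92 = 0.3560
Stable ⇔ ρ < 1: YES
Spare capacity = cμ − λ = 86.92 − 30.94 = 55.98/hr

Final: ρ = 0.3560; stable; margin = 55.98/hr


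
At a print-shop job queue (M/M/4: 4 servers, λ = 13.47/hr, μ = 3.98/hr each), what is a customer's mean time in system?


a = 3.3844; ρ = 0.8461; P₀ = 0.019196
Lq = P₀·a^c·ρ/(c!(1−ρ)²) = 3.74894
Wq = Lq/λ = 3.74894/13.47 = 0.27832 hr
W = Wq + 1/μ = 0.27832 + 0.25126 = 0.52957 hr

Final: 0.52957 hr


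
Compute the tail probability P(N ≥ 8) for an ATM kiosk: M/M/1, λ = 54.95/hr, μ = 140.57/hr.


ρ = 54.95/140.57 = 0.3909
P(N ≥ n) = ρ^n = 0.3909^8 = 0.0005453

Final: 0.0005453


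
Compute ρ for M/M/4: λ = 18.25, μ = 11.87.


ρ = λ/(cμ) = 18.25/(4·11.87) = 18.25/47.48 = 0.3844

Final: 0.3844


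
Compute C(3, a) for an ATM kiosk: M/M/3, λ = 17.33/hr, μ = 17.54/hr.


a = λ/μ = 0.9880; ρ = a/3 = 0.3293
P₀ = 0.368213 (from M/M/c formula)
C(c,a) = [a^c/(c!(1−ρ))]·P₀ = [0.96451/(6·0.6707)]·0.368213
= 0.23969·0.368213 = 0.088258

Final: 0.088258


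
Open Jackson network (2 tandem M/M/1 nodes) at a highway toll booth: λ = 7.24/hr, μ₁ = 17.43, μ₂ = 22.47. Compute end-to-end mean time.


Each node sees arrival rate λ = 7.24/hr (tandem ⇒ throughput preserved).
W₁ = 1/(μ₁−λ) = 1/(17.43−7.24) = 0.09814 hr
W₂ = 1/(μ₂−λ) = 1/(22.47−7.24) = 0.06566 hr
W_total = W₁ + W₂ = 0.09814 + 0.06566 = 0.16380 hr

Final: 0.16380 hr


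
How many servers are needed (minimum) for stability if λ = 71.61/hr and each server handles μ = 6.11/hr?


Stability requires cμ > λ ⇔ c > λ/μ.
λ/μ = 71.61/6.11 = 11.7201
Minimum integer c = ⌊11.7201⌋ + 1 = 12
Check: 12·6.11 = 73.32 > 71.61, while 11·6.11 = 67.21 ≤ 71.61

Final: 12 servers


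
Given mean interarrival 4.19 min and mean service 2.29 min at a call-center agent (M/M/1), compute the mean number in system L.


λ = 60/4.19 = 14.3198 /hr
μ = 60/2.29 = 26.2009 /hr
ρ = λ/μ = 14.3198/26.2009 = 0.5465
L = ρ/(1−ρ) = 0.5465/0.4535 = 1.2053

Final: 1.2053


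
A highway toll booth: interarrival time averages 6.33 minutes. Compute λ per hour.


λ = 1/(interarrival time) in consistent units.
1 hour = 60 min, so λ = 60/6.33 = 9.4787 per hour

Final: 9.4787 /hr


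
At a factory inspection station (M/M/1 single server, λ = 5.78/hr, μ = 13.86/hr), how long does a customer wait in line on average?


ρ = 5.78/13.86 = 0.4170
Wq = ρ/(μ−λ) = 0.4170/(13.86 − 5.78) = 0.4170/8.08 = 0.05161 hr

Final: 0.05161 hr


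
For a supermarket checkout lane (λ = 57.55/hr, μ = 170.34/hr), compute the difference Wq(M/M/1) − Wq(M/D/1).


ρ = 57.55/170.34 = 0.3379
Wq(M/M/1) = ρ/(μ−λ) = 0.3379/112.79 = 0.002995 hr
Wq(M/D/1) = ρ/(2(μ−λ)) = 0.001498 hr
Savings = 0.002995 − 0.001498 = 0.001498 hr

Final: 0.001498 hr


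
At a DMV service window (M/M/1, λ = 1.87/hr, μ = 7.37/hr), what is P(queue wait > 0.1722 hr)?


ρ = 1.87/7.37 = 0.2537
P(Wq > t) = ρ·e^{−(μ−λ)t} = 0.2537·e^{−0.9471}
= 0.2537·0.387864 = 0.098413

Final: 0.098413


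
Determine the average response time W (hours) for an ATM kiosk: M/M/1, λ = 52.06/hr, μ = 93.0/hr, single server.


W = 1/(μ−λ) = 1/(93.0 − 52.06) = 1/40.94 = 0.02443 hr

Final: 0.02443 hr


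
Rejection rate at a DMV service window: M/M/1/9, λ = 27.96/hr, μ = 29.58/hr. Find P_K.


ρ = λ/μ = 27.96/29.58 = 0.9452
P_K = (1−ρ)ρ^K/(1−ρ^(K+1)) = (0.05477·0.602353)/(1 − 0.569364)
= 0.032989/0.430636 = 0.076605

Final: 0.076605


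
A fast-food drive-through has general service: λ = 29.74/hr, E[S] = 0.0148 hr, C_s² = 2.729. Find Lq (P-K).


ρ = λ·E[S] = 29.74·0.0148 = 0.4402
Lq = ρ²(1+C_s²)/(2(1−ρ)) = 0.1937·(1+2.729)/(2·0.5598)
= 0.1937·3.7290/1.1197 = 0.64520

Final: 0.64520


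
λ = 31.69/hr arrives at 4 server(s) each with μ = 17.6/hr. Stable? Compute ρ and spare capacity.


Total capacity cμ = 4·17.6 = 70.40/hr
ρ = λ/(cμ) = 31.69/70.40 = 0.4501
Stable ⇔ ρ < 1: YES
Spare capacity = cμ − λ = 70.40 − 31.69 = 38.71/hr

Final: ρ = 0.4501; stable; margin = 38.71/hr


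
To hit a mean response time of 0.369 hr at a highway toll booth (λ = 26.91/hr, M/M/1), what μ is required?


W = 1/(μ−λ) ⇒ μ − λ = 1/W = 1/0.369 = 2.7100
μ = λ + 1/W = 26.91 + 2.7100 = 29.6200 per hr

Final: 29.6200 /hr


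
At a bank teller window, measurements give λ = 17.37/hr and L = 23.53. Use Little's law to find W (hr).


W = L/λ = 23.53/17.37 = 1.3546 hr

Final: 1.3546 hr


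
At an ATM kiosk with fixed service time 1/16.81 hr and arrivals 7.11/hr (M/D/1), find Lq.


ρ = 7.11/16.81 = 0.4230
M/D/1: Lq = ρ²/(2(1−ρ)) = 0.1789/(2·0.5770) = 0.15501

Final: 0.15501


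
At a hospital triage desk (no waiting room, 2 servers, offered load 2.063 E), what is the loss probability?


B(c,a) = (a^c/c!) / Σ_{k=0}^{c} a^k/k!
a^2/2! = 2.127985
Σ terms (k=0..2): 1.00000 + 2.06300 + 2.12798 = 5.190985
B = 2.127985/5.190985 = 0.409939

Final: 0.409939


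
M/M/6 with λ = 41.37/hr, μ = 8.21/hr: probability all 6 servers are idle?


a = λ/μ = 41.37/8.21 = 5.0390; ρ = a/c = 0.8398
Σ_{k=0}^{5} a^k/k! (terms k=0..5) = 1.00000 + 5.03898 + 12.69564 + 21.32435 + 26.86323 + 27.07264 = 93.99484
Tail: a^6/(6!(1−ρ)) = 16370.20744/(720·0.1602) = 141.95121
P₀ = 1/(93.99484 + 141.95121) = 1/235.94605 = 0.004238

Final: 0.004238


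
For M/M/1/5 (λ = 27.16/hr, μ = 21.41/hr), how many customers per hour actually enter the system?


ρ = 1.2686; P_K = (1−ρ)ρ^5/(1−ρ^6) = 0.278545
λ_eff = λ(1 − P_K) = 27.16·(1 − 0.278545) = 27.16·0.721455 = 19.5947 /hr

Final: 19.5947 /hr


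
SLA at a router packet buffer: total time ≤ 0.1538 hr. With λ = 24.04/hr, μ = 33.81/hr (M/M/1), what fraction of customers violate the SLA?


W ~ Exponential(μ−λ) for M/M/1.
μ − λ = 33.81 − 24.04 = 9.7700
P(W > t) = e^{−(μ−λ)t} = e^{−1.5026} = 0.222545

Final: 0.222545


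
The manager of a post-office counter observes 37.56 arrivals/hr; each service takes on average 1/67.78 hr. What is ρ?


ρ = λ/μ = 37.56/67.78 = 0.5541

Final: 0.5541


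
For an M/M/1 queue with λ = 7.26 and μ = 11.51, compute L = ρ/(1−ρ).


ρ = λ/μ = 7.26/11.51 = 0.6308
L = ρ/(1−ρ) = 0.6308/(1 − 0.6308) = 0.6308/0.3692 = 1.7082

Final: 1.7082


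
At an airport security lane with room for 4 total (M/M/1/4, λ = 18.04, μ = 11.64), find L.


ρ = 18.04/11.64 = 1.5498
L = ρ[1 − (K+1)ρ^K + Kρ^(K+1)] / [(1−ρ)(1−ρ^(K+1))]
Numerator: 1.5498·(1 − 5·5.769447 + 4·8.941652) = 12.273665
Denominator: (-0.5498)·(-7.941652) = 4.366544
L = 12.273665/4.366544 = 2.8108

Final: 2.8108


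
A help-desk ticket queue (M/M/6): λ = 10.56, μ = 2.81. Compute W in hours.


a = 3.7580; ρ = 0.6263; P₀ = 0.021886
Lq = P₀·a^c·ρ/(c!(1−ρ)²) = 0.38408
Wq = Lq/λ = 0.38408/10.56 = 0.03637 hr
W = Wq + 1/μ = 0.03637 + 0.35587 = 0.39224 hr

Final: 0.39224 hr


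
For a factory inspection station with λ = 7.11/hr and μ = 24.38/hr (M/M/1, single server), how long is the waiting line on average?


ρ = 7.11/24.38 = 0.2916
Lq = ρ²/(1−ρ) = 0.08505/0.7084 = 0.1201

Final: 0.1201


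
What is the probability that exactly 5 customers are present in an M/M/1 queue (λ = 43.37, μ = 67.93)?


ρ = 43.37/67.93 = 0.6385
P_n = (1−ρ)·ρ^n = (1 − 0.6385)·0.6385^5 = 0.3615·0.106081 = 0.038354

Final: 0.038354


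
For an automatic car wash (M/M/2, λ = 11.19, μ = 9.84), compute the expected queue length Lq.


a = λ/μ = 1.1372; ρ = a/2 = 0.5686
P₀ = 0.275024
Lq = P₀·a^c·ρ / (c!·(1−ρ)²) = 0.275024·1.29321·0.5686/(2·0.18611)
= 0.54331

Final: 0.54331


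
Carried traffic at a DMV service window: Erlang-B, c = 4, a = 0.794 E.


B(4,0.794) = 0.007496 (Erlang-B)
Carried load = a(1 − B) = 0.794·(1 − 0.007496) = 0.794·0.992504 = 0.7880 E

Final: 0.7880 Erlangs


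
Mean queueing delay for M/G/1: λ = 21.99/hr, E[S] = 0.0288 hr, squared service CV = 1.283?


ρ = λ·E[S] = 21.99·0.0288 = 0.6333
E[S²] = E[S]²(1+C_s²) = 0.0288²·(1+1.283) = 0.001894
Wq = λ·E[S²]/(2(1−ρ)) = 21.99·0.001894/(2·0.3667) = 0.05678 hr

Final: 0.05678 hr


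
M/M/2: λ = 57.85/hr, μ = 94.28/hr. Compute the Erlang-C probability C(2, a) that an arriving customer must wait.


a = λ/μ = 0.6136; ρ = a/2 = 0.3068
P₀ = 0.530457 (from M/M/c formula)
C(c,a) = [a^c/(c!(1−ρ))]·P₀ = [0.37650/(2·0.6932)]·0.530457
= 0.27157·0.530457 = 0.144055

Final: 0.144055


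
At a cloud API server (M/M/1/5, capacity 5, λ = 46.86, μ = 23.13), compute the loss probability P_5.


ρ = λ/μ = 46.86/23.13 = 2.0259
P_K = (1−ρ)ρ^K/(1−ρ^(K+1)) = (-1.0259·34.129762)/(1 − 69.144861)
= -35.015099/-68.144861 = 0.513833

Final: 0.513833


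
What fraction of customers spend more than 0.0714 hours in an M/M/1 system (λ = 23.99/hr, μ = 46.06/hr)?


W ~ Exponential(μ−λ) for M/M/1.
μ − λ = 46.06 − 23.99 = 22.0700
P(W > t) = e^{−(μ−λ)t} = e^{−1.5758} = 0.206842

Final: 0.206842
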